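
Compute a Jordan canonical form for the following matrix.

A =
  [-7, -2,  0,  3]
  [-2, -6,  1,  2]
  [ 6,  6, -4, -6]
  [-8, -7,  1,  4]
J_3(-4) ⊕ J_1(-1)

The characteristic polynomial is
  det(x·I − A) = x^4 + 13*x^3 + 60*x^2 + 112*x + 64 = (x + 1)*(x + 4)^3

Eigenvalues and multiplicities (the geometric multiplicity of λ is n − rank(A − λI), which equals the number of Jordan blocks for λ):
  λ = -4: algebraic multiplicity = 3, geometric multiplicity = 1
  λ = -1: algebraic multiplicity = 1, geometric multiplicity = 1

Determining the block sizes for each eigenvalue:
  λ = -4: one block (gm = 1), so the single block has size am = 3 → block sizes [3]
  λ = -1: one block (gm = 1), so the single block has size am = 1 → block sizes [1]

Assembling the blocks gives a Jordan form
J =
  [-4,  1,  0,  0]
  [ 0, -4,  1,  0]
  [ 0,  0, -4,  0]
  [ 0,  0,  0, -1]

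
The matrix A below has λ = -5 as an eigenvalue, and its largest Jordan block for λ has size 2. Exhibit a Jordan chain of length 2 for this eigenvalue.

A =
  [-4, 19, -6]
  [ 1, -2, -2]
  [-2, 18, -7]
A Jordan chain for λ = -5 of length 2:
v_1 = (20, 4, 16)ᵀ
v_2 = (1, 1, 0)ᵀ

Let N = A − (-5)·I. We want v_2 with N^2 v_2 = 0 but N^1 v_2 ≠ 0; then v_{j-1} := N · v_j for j = 2, …, 2.

Pick v_2 = (1, 1, 0)ᵀ.
Then v_1 = N · v_2 = (20, 4, 16)ᵀ.

Sanity check: (A − (-5)·I) v_1 = (0, 0, 0)ᵀ = 0. ✓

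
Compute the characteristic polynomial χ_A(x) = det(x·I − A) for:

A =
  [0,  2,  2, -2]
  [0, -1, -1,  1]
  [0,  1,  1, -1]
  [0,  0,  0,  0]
x^4

Expanding det(x·I − A) (e.g. by cofactor expansion or by noting that A is similar to its Jordan form J, which has the same characteristic polynomial as A) gives
  χ_A(x) = x^4
which factors as x^4. The eigenvalues (with algebraic multiplicities) are λ = 0 with multiplicity 4.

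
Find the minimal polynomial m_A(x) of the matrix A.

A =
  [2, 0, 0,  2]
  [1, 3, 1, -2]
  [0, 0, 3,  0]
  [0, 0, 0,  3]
x^3 - 8*x^2 + 21*x - 18

The characteristic polynomial is χ_A(x) = (x - 3)^3*(x - 2), so the eigenvalues are known. The minimal polynomial is
  m_A(x) = Π_λ (x − λ)^{k_λ}
where k_λ is the size of the *largest* Jordan block for λ (equivalently, the smallest k with (A − λI)^k v = 0 for every generalised eigenvector v of λ).

  λ = 2: largest Jordan block has size 1, contributing (x − 2)
  λ = 3: largest Jordan block has size 2, contributing (x − 3)^2

So m_A(x) = (x - 3)^2*(x - 2) = x^3 - 8*x^2 + 21*x - 18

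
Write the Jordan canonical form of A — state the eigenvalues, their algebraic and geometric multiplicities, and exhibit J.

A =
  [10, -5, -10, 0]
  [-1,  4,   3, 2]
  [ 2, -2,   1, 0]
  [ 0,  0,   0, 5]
J_3(5) ⊕ J_1(5)

The characteristic polynomial is
  det(x·I − A) = x^4 - 20*x^3 + 150*x^2 - 500*x + 625 = (x - 5)^4

Eigenvalues and multiplicities (the geometric multiplicity of λ is n − rank(A − λI), which equals the number of Jordan blocks for λ):
  λ = 5: algebraic multiplicity = 4, geometric multiplicity = 2

Determining the block sizes for each eigenvalue:
  λ = 5: with am = 4 and gm = 2, the partition is not yet determined (e.g. several partitions of 4 into 2 parts exist). Let N = A − (5)·I. Computing rank(N^1) = 2, rank(N^2) = 1, rank(N^3) = 0; the number of blocks of size ≥ j is rank(N^{j−1}) − rank(N^j), giving [2, 1, 1]. So we have 1 block(s) of size 3, 1 block(s) of size 1 → block sizes [3, 1]

Assembling the blocks gives a Jordan form
J =
  [5, 1, 0, 0]
  [0, 5, 1, 0]
  [0, 0, 5, 0]
  [0, 0, 0, 5]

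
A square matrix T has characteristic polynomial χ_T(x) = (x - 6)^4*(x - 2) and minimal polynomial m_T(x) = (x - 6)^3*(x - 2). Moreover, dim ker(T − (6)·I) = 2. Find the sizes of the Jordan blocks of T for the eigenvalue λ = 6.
Block sizes for λ = 6: [3, 1]

Step 1 — from the characteristic polynomial, algebraic multiplicity of λ = 6 is 4. From dim ker(T − (6)·I) = 2, there are exactly 2 Jordan blocks for λ = 6.
Step 2 — from the minimal polynomial, the factor (x − 6)^3 tells us the largest block for λ = 6 has size 3.
Step 3 — with total size 4, 2 blocks, and largest block 3, the block sizes (in nonincreasing order) are [3, 1].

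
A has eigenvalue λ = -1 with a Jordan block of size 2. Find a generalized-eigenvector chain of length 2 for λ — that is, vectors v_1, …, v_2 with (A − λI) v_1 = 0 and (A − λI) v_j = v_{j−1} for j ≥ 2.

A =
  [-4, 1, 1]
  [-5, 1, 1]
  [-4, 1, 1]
A Jordan chain for λ = -1 of length 2:
v_1 = (1, 2, 1)ᵀ
v_2 = (0, 1, 0)ᵀ

Let N = A − (-1)·I. We want v_2 with N^2 v_2 = 0 but N^1 v_2 ≠ 0; then v_{j-1} := N · v_j for j = 2, …, 2.

Pick v_2 = (0, 1, 0)ᵀ.
Then v_1 = N · v_2 = (1, 2, 1)ᵀ.

Sanity check: (A − (-1)·I) v_1 = (0, 0, 0)ᵀ = 0. ✓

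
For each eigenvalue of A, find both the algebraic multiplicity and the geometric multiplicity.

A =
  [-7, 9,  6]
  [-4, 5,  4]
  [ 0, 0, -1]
λ = -1: alg = 3, geom = 2

Step 1 — factor the characteristic polynomial to read off the algebraic multiplicities:
  χ_A(x) = (x + 1)^3

Step 2 — compute geometric multiplicities via the rank-nullity identity g(λ) = n − rank(A − λI):
  rank(A − (-1)·I) = 1, so dim ker(A − (-1)·I) = n − 1 = 2

Summary:
  λ = -1: algebraic multiplicity = 3, geometric multiplicity = 2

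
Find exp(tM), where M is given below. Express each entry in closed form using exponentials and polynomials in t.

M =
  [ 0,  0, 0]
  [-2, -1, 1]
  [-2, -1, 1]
e^{tM} =
  [1, 0, 0]
  [-2*t, 1 - t, t]
  [-2*t, -t, t + 1]

Strategy: write M = P · J · P⁻¹ where J is a Jordan canonical form, so e^{tM} = P · e^{tJ} · P⁻¹, and e^{tJ} can be computed block-by-block.

M has Jordan form
J =
  [0, 1, 0]
  [0, 0, 0]
  [0, 0, 0]
(up to reordering of blocks).

Per-block formulas:
  For a 1×1 block at λ = 0: exp(t · [0]) = [e^(0t)].
  For a 2×2 Jordan block J_2(0): exp(t · J_2(0)) = e^(0t)·(I + t·N), where N is the 2×2 nilpotent shift.

After assembling e^{tJ} and conjugating by P, we get:

e^{tM} =
  [1, 0, 0]
  [-2*t, 1 - t, t]
  [-2*t, -t, t + 1]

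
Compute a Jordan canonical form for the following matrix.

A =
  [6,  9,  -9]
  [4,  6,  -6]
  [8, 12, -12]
J_2(0) ⊕ J_1(0)

The characteristic polynomial is
  det(x·I − A) = x^3

Eigenvalues and multiplicities (the geometric multiplicity of λ is n − rank(A − λI), which equals the number of Jordan blocks for λ):
  λ = 0: algebraic multiplicity = 3, geometric multiplicity = 2

Determining the block sizes for each eigenvalue:
  λ = 0: 2 blocks summing to 3 forces exactly one block of size 2 and the rest size 1 → block sizes [2, 1]

Assembling the blocks gives a Jordan form
J =
  [0, 1, 0]
  [0, 0, 0]
  [0, 0, 0]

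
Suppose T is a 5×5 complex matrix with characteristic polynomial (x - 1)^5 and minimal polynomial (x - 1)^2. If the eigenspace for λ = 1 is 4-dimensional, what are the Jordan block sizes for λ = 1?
Block sizes for λ = 1: [2, 1, 1, 1]

Step 1 — from the characteristic polynomial, algebraic multiplicity of λ = 1 is 5. From dim ker(T − (1)·I) = 4, there are exactly 4 Jordan blocks for λ = 1.
Step 2 — from the minimal polynomial, the factor (x − 1)^2 tells us the largest block for λ = 1 has size 2.
Step 3 — with total size 5, 4 blocks, and largest block 2, the block sizes (in nonincreasing order) are [2, 1, 1, 1].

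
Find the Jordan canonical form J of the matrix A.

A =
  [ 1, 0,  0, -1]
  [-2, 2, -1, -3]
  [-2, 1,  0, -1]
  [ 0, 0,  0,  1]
J_2(1) ⊕ J_2(1)

The characteristic polynomial is
  det(x·I − A) = x^4 - 4*x^3 + 6*x^2 - 4*x + 1 = (x - 1)^4

Eigenvalues and multiplicities (the geometric multiplicity of λ is n − rank(A − λI), which equals the number of Jordan blocks for λ):
  λ = 1: algebraic multiplicity = 4, geometric multiplicity = 2

Determining the block sizes for each eigenvalue:
  λ = 1: with am = 4 and gm = 2, the partition is not yet determined (e.g. several partitions of 4 into 2 parts exist). Let N = A − (1)·I. Computing rank(N^1) = 2, rank(N^2) = 0; the number of blocks of size ≥ j is rank(N^{j−1}) − rank(N^j), giving [2, 2]. So we have 2 block(s) of size 2 → block sizes [2, 2]

Assembling the blocks gives a Jordan form
J =
  [1, 1, 0, 0]
  [0, 1, 0, 0]
  [0, 0, 1, 1]
  [0, 0, 0, 1]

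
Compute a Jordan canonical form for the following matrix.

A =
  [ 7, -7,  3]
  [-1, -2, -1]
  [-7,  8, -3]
J_2(-1) ⊕ J_1(4)

The characteristic polynomial is
  det(x·I − A) = x^3 - 2*x^2 - 7*x - 4 = (x - 4)*(x + 1)^2

Eigenvalues and multiplicities (the geometric multiplicity of λ is n − rank(A − λI), which equals the number of Jordan blocks for λ):
  λ = -1: algebraic multiplicity = 2, geometric multiplicity = 1
  λ = 4: algebraic multiplicity = 1, geometric multiplicity = 1

Determining the block sizes for each eigenvalue:
  λ = -1: one block (gm = 1), so the single block has size am = 2 → block sizes [2]
  λ = 4: one block (gm = 1), so the single block has size am = 1 → block sizes [1]

Assembling the blocks gives a Jordan form
J =
  [-1,  1, 0]
  [ 0, -1, 0]
  [ 0,  0, 4]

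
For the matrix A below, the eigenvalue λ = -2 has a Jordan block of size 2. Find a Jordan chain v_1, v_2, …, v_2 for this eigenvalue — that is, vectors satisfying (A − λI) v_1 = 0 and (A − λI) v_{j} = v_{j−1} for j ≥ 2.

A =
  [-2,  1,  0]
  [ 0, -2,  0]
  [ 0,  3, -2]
A Jordan chain for λ = -2 of length 2:
v_1 = (1, 0, 3)ᵀ
v_2 = (0, 1, 0)ᵀ

Let N = A − (-2)·I. We want v_2 with N^2 v_2 = 0 but N^1 v_2 ≠ 0; then v_{j-1} := N · v_j for j = 2, …, 2.

Pick v_2 = (0, 1, 0)ᵀ.
Then v_1 = N · v_2 = (1, 0, 3)ᵀ.

Sanity check: (A − (-2)·I) v_1 = (0, 0, 0)ᵀ = 0. ✓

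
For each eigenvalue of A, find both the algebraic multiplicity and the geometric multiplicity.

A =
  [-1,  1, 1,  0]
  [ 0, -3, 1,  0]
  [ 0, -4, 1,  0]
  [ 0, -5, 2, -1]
λ = -1: alg = 4, geom = 2

Step 1 — factor the characteristic polynomial to read off the algebraic multiplicities:
  χ_A(x) = (x + 1)^4

Step 2 — compute geometric multiplicities via the rank-nullity identity g(λ) = n − rank(A − λI):
  rank(A − (-1)·I) = 2, so dim ker(A − (-1)·I) = n − 2 = 2

Summary:
  λ = -1: algebraic multiplicity = 4, geometric multiplicity = 2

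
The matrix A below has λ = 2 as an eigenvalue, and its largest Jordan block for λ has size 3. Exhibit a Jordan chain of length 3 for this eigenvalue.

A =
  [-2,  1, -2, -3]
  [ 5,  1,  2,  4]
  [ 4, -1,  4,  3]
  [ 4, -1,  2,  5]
A Jordan chain for λ = 2 of length 3:
v_1 = (1, -1, -1, -1)ᵀ
v_2 = (-4, 5, 4, 4)ᵀ
v_3 = (1, 0, 0, 0)ᵀ

Let N = A − (2)·I. We want v_3 with N^3 v_3 = 0 but N^2 v_3 ≠ 0; then v_{j-1} := N · v_j for j = 3, …, 2.

Pick v_3 = (1, 0, 0, 0)ᵀ.
Then v_2 = N · v_3 = (-4, 5, 4, 4)ᵀ.
Then v_1 = N · v_2 = (1, -1, -1, -1)ᵀ.

Sanity check: (A − (2)·I) v_1 = (0, 0, 0, 0)ᵀ = 0. ✓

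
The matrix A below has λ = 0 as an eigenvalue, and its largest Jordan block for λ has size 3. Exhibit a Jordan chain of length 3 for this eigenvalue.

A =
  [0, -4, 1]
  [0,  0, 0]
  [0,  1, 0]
A Jordan chain for λ = 0 of length 3:
v_1 = (1, 0, 0)ᵀ
v_2 = (-4, 0, 1)ᵀ
v_3 = (0, 1, 0)ᵀ

Let N = A − (0)·I. We want v_3 with N^3 v_3 = 0 but N^2 v_3 ≠ 0; then v_{j-1} := N · v_j for j = 3, …, 2.

Pick v_3 = (0, 1, 0)ᵀ.
Then v_2 = N · v_3 = (-4, 0, 1)ᵀ.
Then v_1 = N · v_2 = (1, 0, 0)ᵀ.

Sanity check: (A − (0)·I) v_1 = (0, 0, 0)ᵀ = 0. ✓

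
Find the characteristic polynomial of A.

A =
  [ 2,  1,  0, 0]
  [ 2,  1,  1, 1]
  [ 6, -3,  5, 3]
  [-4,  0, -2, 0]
x^4 - 8*x^3 + 24*x^2 - 32*x + 16

Expanding det(x·I − A) (e.g. by cofactor expansion or by noting that A is similar to its Jordan form J, which has the same characteristic polynomial as A) gives
  χ_A(x) = x^4 - 8*x^3 + 24*x^2 - 32*x + 16
which factors as (x - 2)^4. The eigenvalues (with algebraic multiplicities) are λ = 2 with multiplicity 4.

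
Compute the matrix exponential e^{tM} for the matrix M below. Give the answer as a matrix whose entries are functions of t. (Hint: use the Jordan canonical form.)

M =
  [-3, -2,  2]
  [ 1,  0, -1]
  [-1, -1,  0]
e^{tM} =
  [-2*t*exp(-t) + exp(-t), -2*t*exp(-t), 2*t*exp(-t)]
  [t*exp(-t), t*exp(-t) + exp(-t), -t*exp(-t)]
  [-t*exp(-t), -t*exp(-t), t*exp(-t) + exp(-t)]

Strategy: write M = P · J · P⁻¹ where J is a Jordan canonical form, so e^{tM} = P · e^{tJ} · P⁻¹, and e^{tJ} can be computed block-by-block.

M has Jordan form
J =
  [-1,  1,  0]
  [ 0, -1,  0]
  [ 0,  0, -1]
(up to reordering of blocks).

Per-block formulas:
  For a 1×1 block at λ = -1: exp(t · [-1]) = [e^(-1t)].
  For a 2×2 Jordan block J_2(-1): exp(t · J_2(-1)) = e^(-1t)·(I + t·N), where N is the 2×2 nilpotent shift.

After assembling e^{tJ} and conjugating by P, we get:

e^{tM} =
  [-2*t*exp(-t) + exp(-t), -2*t*exp(-t), 2*t*exp(-t)]
  [t*exp(-t), t*exp(-t) + exp(-t), -t*exp(-t)]
  [-t*exp(-t), -t*exp(-t), t*exp(-t) + exp(-t)]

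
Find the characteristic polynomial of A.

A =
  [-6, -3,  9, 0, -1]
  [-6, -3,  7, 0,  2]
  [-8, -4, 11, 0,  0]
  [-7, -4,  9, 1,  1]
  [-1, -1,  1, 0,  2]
x^5 - 5*x^4 + 10*x^3 - 10*x^2 + 5*x - 1

Expanding det(x·I − A) (e.g. by cofactor expansion or by noting that A is similar to its Jordan form J, which has the same characteristic polynomial as A) gives
  χ_A(x) = x^5 - 5*x^4 + 10*x^3 - 10*x^2 + 5*x - 1
which factors as (x - 1)^5. The eigenvalues (with algebraic multiplicities) are λ = 1 with multiplicity 5.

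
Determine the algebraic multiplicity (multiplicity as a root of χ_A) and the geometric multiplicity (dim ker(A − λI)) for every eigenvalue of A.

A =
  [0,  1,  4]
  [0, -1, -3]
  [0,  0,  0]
λ = -1: alg = 1, geom = 1; λ = 0: alg = 2, geom = 1

Step 1 — factor the characteristic polynomial to read off the algebraic multiplicities:
  χ_A(x) = x^2*(x + 1)

Step 2 — compute geometric multiplicities via the rank-nullity identity g(λ) = n − rank(A − λI):
  rank(A − (-1)·I) = 2, so dim ker(A − (-1)·I) = n − 2 = 1
  rank(A − (0)·I) = 2, so dim ker(A − (0)·I) = n − 2 = 1

Summary:
  λ = -1: algebraic multiplicity = 1, geometric multiplicity = 1
  λ = 0: algebraic multiplicity = 2, geometric multiplicity = 1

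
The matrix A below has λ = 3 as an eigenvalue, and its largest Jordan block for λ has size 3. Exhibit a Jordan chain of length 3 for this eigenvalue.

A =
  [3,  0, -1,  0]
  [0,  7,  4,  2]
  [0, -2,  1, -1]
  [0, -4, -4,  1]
A Jordan chain for λ = 3 of length 3:
v_1 = (2, 0, 0, 0)ᵀ
v_2 = (0, 4, -2, -4)ᵀ
v_3 = (0, 1, 0, 0)ᵀ

Let N = A − (3)·I. We want v_3 with N^3 v_3 = 0 but N^2 v_3 ≠ 0; then v_{j-1} := N · v_j for j = 3, …, 2.

Pick v_3 = (0, 1, 0, 0)ᵀ.
Then v_2 = N · v_3 = (0, 4, -2, -4)ᵀ.
Then v_1 = N · v_2 = (2, 0, 0, 0)ᵀ.

Sanity check: (A − (3)·I) v_1 = (0, 0, 0, 0)ᵀ = 0. ✓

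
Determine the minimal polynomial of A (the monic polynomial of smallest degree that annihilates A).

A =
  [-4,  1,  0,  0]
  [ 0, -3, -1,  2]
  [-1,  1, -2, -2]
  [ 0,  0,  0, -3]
x^3 + 9*x^2 + 27*x + 27

The characteristic polynomial is χ_A(x) = (x + 3)^4, so the eigenvalues are known. The minimal polynomial is
  m_A(x) = Π_λ (x − λ)^{k_λ}
where k_λ is the size of the *largest* Jordan block for λ (equivalently, the smallest k with (A − λI)^k v = 0 for every generalised eigenvector v of λ).

  λ = -3: largest Jordan block has size 3, contributing (x + 3)^3

So m_A(x) = (x + 3)^3 = x^3 + 9*x^2 + 27*x + 27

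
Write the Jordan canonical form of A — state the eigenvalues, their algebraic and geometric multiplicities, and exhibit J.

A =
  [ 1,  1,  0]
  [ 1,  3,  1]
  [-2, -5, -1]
J_3(1)

The characteristic polynomial is
  det(x·I − A) = x^3 - 3*x^2 + 3*x - 1 = (x - 1)^3

Eigenvalues and multiplicities (the geometric multiplicity of λ is n − rank(A − λI), which equals the number of Jordan blocks for λ):
  λ = 1: algebraic multiplicity = 3, geometric multiplicity = 1

Determining the block sizes for each eigenvalue:
  λ = 1: one block (gm = 1), so the single block has size am = 3 → block sizes [3]

Assembling the blocks gives a Jordan form
J =
  [1, 1, 0]
  [0, 1, 1]
  [0, 0, 1]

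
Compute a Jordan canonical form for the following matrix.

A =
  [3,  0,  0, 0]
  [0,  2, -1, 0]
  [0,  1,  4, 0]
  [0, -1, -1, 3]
J_2(3) ⊕ J_1(3) ⊕ J_1(3)

The characteristic polynomial is
  det(x·I − A) = x^4 - 12*x^3 + 54*x^2 - 108*x + 81 = (x - 3)^4

Eigenvalues and multiplicities (the geometric multiplicity of λ is n − rank(A − λI), which equals the number of Jordan blocks for λ):
  λ = 3: algebraic multiplicity = 4, geometric multiplicity = 3

Determining the block sizes for each eigenvalue:
  λ = 3: 3 blocks summing to 4 forces exactly one block of size 2 and the rest size 1 → block sizes [2, 1, 1]

Assembling the blocks gives a Jordan form
J =
  [3, 1, 0, 0]
  [0, 3, 0, 0]
  [0, 0, 3, 0]
  [0, 0, 0, 3]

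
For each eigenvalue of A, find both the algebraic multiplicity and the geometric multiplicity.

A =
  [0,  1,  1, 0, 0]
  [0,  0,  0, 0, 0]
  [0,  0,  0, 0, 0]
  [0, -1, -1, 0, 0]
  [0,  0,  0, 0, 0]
λ = 0: alg = 5, geom = 4

Step 1 — factor the characteristic polynomial to read off the algebraic multiplicities:
  χ_A(x) = x^5

Step 2 — compute geometric multiplicities via the rank-nullity identity g(λ) = n − rank(A − λI):
  rank(A − (0)·I) = 1, so dim ker(A − (0)·I) = n − 1 = 4

Summary:
  λ = 0: algebraic multiplicity = 5, geometric multiplicity = 4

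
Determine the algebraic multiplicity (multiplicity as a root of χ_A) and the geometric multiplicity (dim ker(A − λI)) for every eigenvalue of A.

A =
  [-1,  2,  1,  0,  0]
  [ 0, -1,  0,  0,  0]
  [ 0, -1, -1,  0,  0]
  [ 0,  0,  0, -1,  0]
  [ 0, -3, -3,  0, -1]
λ = -1: alg = 5, geom = 3

Step 1 — factor the characteristic polynomial to read off the algebraic multiplicities:
  χ_A(x) = (x + 1)^5

Step 2 — compute geometric multiplicities via the rank-nullity identity g(λ) = n − rank(A − λI):
  rank(A − (-1)·I) = 2, so dim ker(A − (-1)·I) = n − 2 = 3

Summary:
  λ = -1: algebraic multiplicity = 5, geometric multiplicity = 3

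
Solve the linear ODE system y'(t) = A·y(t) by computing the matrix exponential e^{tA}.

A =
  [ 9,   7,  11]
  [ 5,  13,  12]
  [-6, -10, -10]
e^{tA} =
  [-3*t^2*exp(4*t) + 5*t*exp(4*t) + exp(4*t), -6*t^2*exp(4*t) + 7*t*exp(4*t), -15*t^2*exp(4*t)/2 + 11*t*exp(4*t)]
  [-t^2*exp(4*t) + 5*t*exp(4*t), -2*t^2*exp(4*t) + 9*t*exp(4*t) + exp(4*t), -5*t^2*exp(4*t)/2 + 12*t*exp(4*t)]
  [2*t^2*exp(4*t) - 6*t*exp(4*t), 4*t^2*exp(4*t) - 10*t*exp(4*t), 5*t^2*exp(4*t) - 14*t*exp(4*t) + exp(4*t)]

Strategy: write A = P · J · P⁻¹ where J is a Jordan canonical form, so e^{tA} = P · e^{tJ} · P⁻¹, and e^{tJ} can be computed block-by-block.

A has Jordan form
J =
  [4, 1, 0]
  [0, 4, 1]
  [0, 0, 4]
(up to reordering of blocks).

Per-block formulas:
  For a 3×3 Jordan block J_3(4): exp(t · J_3(4)) = e^(4t)·(I + t·N + (t^2/2)·N^2), where N is the 3×3 nilpotent shift.

After assembling e^{tJ} and conjugating by P, we get:

e^{tA} =
  [-3*t^2*exp(4*t) + 5*t*exp(4*t) + exp(4*t), -6*t^2*exp(4*t) + 7*t*exp(4*t), -15*t^2*exp(4*t)/2 + 11*t*exp(4*t)]
  [-t^2*exp(4*t) + 5*t*exp(4*t), -2*t^2*exp(4*t) + 9*t*exp(4*t) + exp(4*t), -5*t^2*exp(4*t)/2 + 12*t*exp(4*t)]
  [2*t^2*exp(4*t) - 6*t*exp(4*t), 4*t^2*exp(4*t) - 10*t*exp(4*t), 5*t^2*exp(4*t) - 14*t*exp(4*t) + exp(4*t)]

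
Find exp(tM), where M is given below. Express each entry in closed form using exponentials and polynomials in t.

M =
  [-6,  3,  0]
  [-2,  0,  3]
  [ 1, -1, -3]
e^{tM} =
  [3*t^2*exp(-3*t)/2 - 3*t*exp(-3*t) + exp(-3*t), 3*t*exp(-3*t), 9*t^2*exp(-3*t)/2]
  [3*t^2*exp(-3*t)/2 - 2*t*exp(-3*t), 3*t*exp(-3*t) + exp(-3*t), 9*t^2*exp(-3*t)/2 + 3*t*exp(-3*t)]
  [-t^2*exp(-3*t)/2 + t*exp(-3*t), -t*exp(-3*t), -3*t^2*exp(-3*t)/2 + exp(-3*t)]

Strategy: write M = P · J · P⁻¹ where J is a Jordan canonical form, so e^{tM} = P · e^{tJ} · P⁻¹, and e^{tJ} can be computed block-by-block.

M has Jordan form
J =
  [-3,  1,  0]
  [ 0, -3,  1]
  [ 0,  0, -3]
(up to reordering of blocks).

Per-block formulas:
  For a 3×3 Jordan block J_3(-3): exp(t · J_3(-3)) = e^(-3t)·(I + t·N + (t^2/2)·N^2), where N is the 3×3 nilpotent shift.

After assembling e^{tJ} and conjugating by P, we get:

e^{tM} =
  [3*t^2*exp(-3*t)/2 - 3*t*exp(-3*t) + exp(-3*t), 3*t*exp(-3*t), 9*t^2*exp(-3*t)/2]
  [3*t^2*exp(-3*t)/2 - 2*t*exp(-3*t), 3*t*exp(-3*t) + exp(-3*t), 9*t^2*exp(-3*t)/2 + 3*t*exp(-3*t)]
  [-t^2*exp(-3*t)/2 + t*exp(-3*t), -t*exp(-3*t), -3*t^2*exp(-3*t)/2 + exp(-3*t)]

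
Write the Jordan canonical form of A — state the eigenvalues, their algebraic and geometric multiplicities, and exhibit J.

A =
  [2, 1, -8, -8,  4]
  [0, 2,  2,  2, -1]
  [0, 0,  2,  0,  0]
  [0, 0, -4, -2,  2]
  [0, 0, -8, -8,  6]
J_3(2) ⊕ J_1(2) ⊕ J_1(2)

The characteristic polynomial is
  det(x·I − A) = x^5 - 10*x^4 + 40*x^3 - 80*x^2 + 80*x - 32 = (x - 2)^5

Eigenvalues and multiplicities (the geometric multiplicity of λ is n − rank(A − λI), which equals the number of Jordan blocks for λ):
  λ = 2: algebraic multiplicity = 5, geometric multiplicity = 3

Determining the block sizes for each eigenvalue:
  λ = 2: with am = 5 and gm = 3, the partition is not yet determined (e.g. several partitions of 5 into 3 parts exist). Let N = A − (2)·I. Computing rank(N^1) = 2, rank(N^2) = 1, rank(N^3) = 0; the number of blocks of size ≥ j is rank(N^{j−1}) − rank(N^j), giving [3, 1, 1]. So we have 1 block(s) of size 3, 2 block(s) of size 1 → block sizes [3, 1, 1]

Assembling the blocks gives a Jordan form
J =
  [2, 1, 0, 0, 0]
  [0, 2, 1, 0, 0]
  [0, 0, 2, 0, 0]
  [0, 0, 0, 2, 0]
  [0, 0, 0, 0, 2]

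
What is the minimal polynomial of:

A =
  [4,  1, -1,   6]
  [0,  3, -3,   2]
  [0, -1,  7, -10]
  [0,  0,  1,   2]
x^3 - 12*x^2 + 48*x - 64

The characteristic polynomial is χ_A(x) = (x - 4)^4, so the eigenvalues are known. The minimal polynomial is
  m_A(x) = Π_λ (x − λ)^{k_λ}
where k_λ is the size of the *largest* Jordan block for λ (equivalently, the smallest k with (A − λI)^k v = 0 for every generalised eigenvector v of λ).

  λ = 4: largest Jordan block has size 3, contributing (x − 4)^3

So m_A(x) = (x - 4)^3 = x^3 - 12*x^2 + 48*x - 64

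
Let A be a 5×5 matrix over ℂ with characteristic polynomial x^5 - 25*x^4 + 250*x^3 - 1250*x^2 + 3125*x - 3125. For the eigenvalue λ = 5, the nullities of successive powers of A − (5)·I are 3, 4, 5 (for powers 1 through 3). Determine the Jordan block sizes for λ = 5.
Block sizes for λ = 5: [3, 1, 1]

From the dimensions of kernels of powers, the number of Jordan blocks of size at least j is d_j − d_{j−1} where d_j = dim ker(N^j) (with d_0 = 0). Computing the differences gives [3, 1, 1].
The number of blocks of size exactly k is (#blocks of size ≥ k) − (#blocks of size ≥ k + 1), so the partition is: 2 block(s) of size 1, 1 block(s) of size 3.
In nonincreasing order the block sizes are [3, 1, 1].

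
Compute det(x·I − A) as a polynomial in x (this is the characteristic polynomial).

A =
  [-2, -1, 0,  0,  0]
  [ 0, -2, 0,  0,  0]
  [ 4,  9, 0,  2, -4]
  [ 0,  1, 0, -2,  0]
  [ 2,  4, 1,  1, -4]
x^5 + 10*x^4 + 40*x^3 + 80*x^2 + 80*x + 32

Expanding det(x·I − A) (e.g. by cofactor expansion or by noting that A is similar to its Jordan form J, which has the same characteristic polynomial as A) gives
  χ_A(x) = x^5 + 10*x^4 + 40*x^3 + 80*x^2 + 80*x + 32
which factors as (x + 2)^5. The eigenvalues (with algebraic multiplicities) are λ = -2 with multiplicity 5.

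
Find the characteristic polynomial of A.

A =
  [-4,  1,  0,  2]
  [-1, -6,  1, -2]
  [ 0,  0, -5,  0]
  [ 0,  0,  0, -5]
x^4 + 20*x^3 + 150*x^2 + 500*x + 625

Expanding det(x·I − A) (e.g. by cofactor expansion or by noting that A is similar to its Jordan form J, which has the same characteristic polynomial as A) gives
  χ_A(x) = x^4 + 20*x^3 + 150*x^2 + 500*x + 625
which factors as (x + 5)^4. The eigenvalues (with algebraic multiplicities) are λ = -5 with multiplicity 4.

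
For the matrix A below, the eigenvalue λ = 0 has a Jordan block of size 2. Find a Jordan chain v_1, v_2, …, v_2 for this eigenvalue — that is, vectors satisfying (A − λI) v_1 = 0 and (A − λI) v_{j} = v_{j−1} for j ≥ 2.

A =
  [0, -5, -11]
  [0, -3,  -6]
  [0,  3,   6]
A Jordan chain for λ = 0 of length 2:
v_1 = (1, 0, 0)ᵀ
v_2 = (0, 2, -1)ᵀ

Let N = A − (0)·I. We want v_2 with N^2 v_2 = 0 but N^1 v_2 ≠ 0; then v_{j-1} := N · v_j for j = 2, …, 2.

Pick v_2 = (0, 2, -1)ᵀ.
Then v_1 = N · v_2 = (1, 0, 0)ᵀ.

Sanity check: (A − (0)·I) v_1 = (0, 0, 0)ᵀ = 0. ✓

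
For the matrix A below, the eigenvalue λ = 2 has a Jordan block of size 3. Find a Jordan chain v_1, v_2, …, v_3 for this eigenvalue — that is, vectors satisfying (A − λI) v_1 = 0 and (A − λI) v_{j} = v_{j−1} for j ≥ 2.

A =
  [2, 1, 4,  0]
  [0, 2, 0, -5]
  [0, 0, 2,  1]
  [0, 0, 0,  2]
A Jordan chain for λ = 2 of length 3:
v_1 = (-1, 0, 0, 0)ᵀ
v_2 = (0, -5, 1, 0)ᵀ
v_3 = (0, 0, 0, 1)ᵀ

Let N = A − (2)·I. We want v_3 with N^3 v_3 = 0 but N^2 v_3 ≠ 0; then v_{j-1} := N · v_j for j = 3, …, 2.

Pick v_3 = (0, 0, 0, 1)ᵀ.
Then v_2 = N · v_3 = (0, -5, 1, 0)ᵀ.
Then v_1 = N · v_2 = (-1, 0, 0, 0)ᵀ.

Sanity check: (A − (2)·I) v_1 = (0, 0, 0, 0)ᵀ = 0. ✓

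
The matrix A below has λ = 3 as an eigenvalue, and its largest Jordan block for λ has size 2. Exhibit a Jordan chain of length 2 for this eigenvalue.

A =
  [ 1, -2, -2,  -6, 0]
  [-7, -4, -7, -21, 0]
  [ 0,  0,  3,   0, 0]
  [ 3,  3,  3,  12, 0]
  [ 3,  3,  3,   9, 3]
A Jordan chain for λ = 3 of length 2:
v_1 = (-2, -7, 0, 3, 3)ᵀ
v_2 = (1, 0, 0, 0, 0)ᵀ

Let N = A − (3)·I. We want v_2 with N^2 v_2 = 0 but N^1 v_2 ≠ 0; then v_{j-1} := N · v_j for j = 2, …, 2.

Pick v_2 = (1, 0, 0, 0, 0)ᵀ.
Then v_1 = N · v_2 = (-2, -7, 0, 3, 3)ᵀ.

Sanity check: (A − (3)·I) v_1 = (0, 0, 0, 0, 0)ᵀ = 0. ✓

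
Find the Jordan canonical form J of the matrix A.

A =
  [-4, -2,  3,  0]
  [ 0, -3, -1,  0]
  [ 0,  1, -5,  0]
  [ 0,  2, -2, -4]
J_3(-4) ⊕ J_1(-4)

The characteristic polynomial is
  det(x·I − A) = x^4 + 16*x^3 + 96*x^2 + 256*x + 256 = (x + 4)^4

Eigenvalues and multiplicities (the geometric multiplicity of λ is n − rank(A − λI), which equals the number of Jordan blocks for λ):
  λ = -4: algebraic multiplicity = 4, geometric multiplicity = 2

Determining the block sizes for each eigenvalue:
  λ = -4: with am = 4 and gm = 2, the partition is not yet determined (e.g. several partitions of 4 into 2 parts exist). Let N = A − (-4)·I. Computing rank(N^1) = 2, rank(N^2) = 1, rank(N^3) = 0; the number of blocks of size ≥ j is rank(N^{j−1}) − rank(N^j), giving [2, 1, 1]. So we have 1 block(s) of size 3, 1 block(s) of size 1 → block sizes [3, 1]

Assembling the blocks gives a Jordan form
J =
  [-4,  1,  0,  0]
  [ 0, -4,  1,  0]
  [ 0,  0, -4,  0]
  [ 0,  0,  0, -4]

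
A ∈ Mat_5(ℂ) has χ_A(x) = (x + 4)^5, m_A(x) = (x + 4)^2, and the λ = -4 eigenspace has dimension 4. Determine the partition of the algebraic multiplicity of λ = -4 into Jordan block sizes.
Block sizes for λ = -4: [2, 1, 1, 1]

Step 1 — from the characteristic polynomial, algebraic multiplicity of λ = -4 is 5. From dim ker(A − (-4)·I) = 4, there are exactly 4 Jordan blocks for λ = -4.
Step 2 — from the minimal polynomial, the factor (x + 4)^2 tells us the largest block for λ = -4 has size 2.
Step 3 — with total size 5, 4 blocks, and largest block 2, the block sizes (in nonincreasing order) are [2, 1, 1, 1].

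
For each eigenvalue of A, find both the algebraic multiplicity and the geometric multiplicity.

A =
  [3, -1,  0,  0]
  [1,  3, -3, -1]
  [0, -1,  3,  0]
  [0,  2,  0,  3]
λ = 3: alg = 4, geom = 2

Step 1 — factor the characteristic polynomial to read off the algebraic multiplicities:
  χ_A(x) = (x - 3)^4

Step 2 — compute geometric multiplicities via the rank-nullity identity g(λ) = n − rank(A − λI):
  rank(A − (3)·I) = 2, so dim ker(A − (3)·I) = n − 2 = 2

Summary:
  λ = 3: algebraic multiplicity = 4, geometric multiplicity = 2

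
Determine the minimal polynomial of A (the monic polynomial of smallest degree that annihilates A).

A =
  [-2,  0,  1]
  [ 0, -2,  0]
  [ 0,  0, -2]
x^2 + 4*x + 4

The characteristic polynomial is χ_A(x) = (x + 2)^3, so the eigenvalues are known. The minimal polynomial is
  m_A(x) = Π_λ (x − λ)^{k_λ}
where k_λ is the size of the *largest* Jordan block for λ (equivalently, the smallest k with (A − λI)^k v = 0 for every generalised eigenvector v of λ).

  λ = -2: largest Jordan block has size 2, contributing (x + 2)^2

So m_A(x) = (x + 2)^2 = x^2 + 4*x + 4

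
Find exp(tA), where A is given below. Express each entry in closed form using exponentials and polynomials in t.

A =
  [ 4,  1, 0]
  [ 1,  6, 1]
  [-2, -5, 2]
e^{tA} =
  [t^2*exp(4*t)/2 + exp(4*t), t^2*exp(4*t) + t*exp(4*t), t^2*exp(4*t)/2]
  [t*exp(4*t), 2*t*exp(4*t) + exp(4*t), t*exp(4*t)]
  [-t^2*exp(4*t)/2 - 2*t*exp(4*t), -t^2*exp(4*t) - 5*t*exp(4*t), -t^2*exp(4*t)/2 - 2*t*exp(4*t) + exp(4*t)]

Strategy: write A = P · J · P⁻¹ where J is a Jordan canonical form, so e^{tA} = P · e^{tJ} · P⁻¹, and e^{tJ} can be computed block-by-block.

A has Jordan form
J =
  [4, 1, 0]
  [0, 4, 1]
  [0, 0, 4]
(up to reordering of blocks).

Per-block formulas:
  For a 3×3 Jordan block J_3(4): exp(t · J_3(4)) = e^(4t)·(I + t·N + (t^2/2)·N^2), where N is the 3×3 nilpotent shift.

After assembling e^{tJ} and conjugating by P, we get:

e^{tA} =
  [t^2*exp(4*t)/2 + exp(4*t), t^2*exp(4*t) + t*exp(4*t), t^2*exp(4*t)/2]
  [t*exp(4*t), 2*t*exp(4*t) + exp(4*t), t*exp(4*t)]
  [-t^2*exp(4*t)/2 - 2*t*exp(4*t), -t^2*exp(4*t) - 5*t*exp(4*t), -t^2*exp(4*t)/2 - 2*t*exp(4*t) + exp(4*t)]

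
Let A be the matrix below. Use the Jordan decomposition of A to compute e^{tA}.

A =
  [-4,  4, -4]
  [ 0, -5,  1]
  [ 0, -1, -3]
e^{tA} =
  [exp(-4*t), 4*t*exp(-4*t), -4*t*exp(-4*t)]
  [0, -t*exp(-4*t) + exp(-4*t), t*exp(-4*t)]
  [0, -t*exp(-4*t), t*exp(-4*t) + exp(-4*t)]

Strategy: write A = P · J · P⁻¹ where J is a Jordan canonical form, so e^{tA} = P · e^{tJ} · P⁻¹, and e^{tJ} can be computed block-by-block.

A has Jordan form
J =
  [-4,  1,  0]
  [ 0, -4,  0]
  [ 0,  0, -4]
(up to reordering of blocks).

Per-block formulas:
  For a 2×2 Jordan block J_2(-4): exp(t · J_2(-4)) = e^(-4t)·(I + t·N), where N is the 2×2 nilpotent shift.
  For a 1×1 block at λ = -4: exp(t · [-4]) = [e^(-4t)].

After assembling e^{tJ} and conjugating by P, we get:

e^{tA} =
  [exp(-4*t), 4*t*exp(-4*t), -4*t*exp(-4*t)]
  [0, -t*exp(-4*t) + exp(-4*t), t*exp(-4*t)]
  [0, -t*exp(-4*t), t*exp(-4*t) + exp(-4*t)]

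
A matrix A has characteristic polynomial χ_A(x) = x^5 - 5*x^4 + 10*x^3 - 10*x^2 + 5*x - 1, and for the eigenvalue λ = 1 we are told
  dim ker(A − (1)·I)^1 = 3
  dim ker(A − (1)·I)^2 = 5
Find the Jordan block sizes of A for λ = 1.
Block sizes for λ = 1: [2, 2, 1]

From the dimensions of kernels of powers, the number of Jordan blocks of size at least j is d_j − d_{j−1} where d_j = dim ker(N^j) (with d_0 = 0). Computing the differences gives [3, 2].
The number of blocks of size exactly k is (#blocks of size ≥ k) − (#blocks of size ≥ k + 1), so the partition is: 1 block(s) of size 1, 2 block(s) of size 2.
In nonincreasing order the block sizes are [2, 2, 1].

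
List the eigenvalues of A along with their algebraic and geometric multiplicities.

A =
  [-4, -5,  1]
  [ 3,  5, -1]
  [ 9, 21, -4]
λ = -1: alg = 3, geom = 1

Step 1 — factor the characteristic polynomial to read off the algebraic multiplicities:
  χ_A(x) = (x + 1)^3

Step 2 — compute geometric multiplicities via the rank-nullity identity g(λ) = n − rank(A − λI):
  rank(A − (-1)·I) = 2, so dim ker(A − (-1)·I) = n − 2 = 1

Summary:
  λ = -1: algebraic multiplicity = 3, geometric multiplicity = 1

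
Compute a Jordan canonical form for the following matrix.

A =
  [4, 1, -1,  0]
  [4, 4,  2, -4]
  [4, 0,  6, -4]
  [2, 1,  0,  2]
J_2(4) ⊕ J_2(4)

The characteristic polynomial is
  det(x·I − A) = x^4 - 16*x^3 + 96*x^2 - 256*x + 256 = (x - 4)^4

Eigenvalues and multiplicities (the geometric multiplicity of λ is n − rank(A − λI), which equals the number of Jordan blocks for λ):
  λ = 4: algebraic multiplicity = 4, geometric multiplicity = 2

Determining the block sizes for each eigenvalue:
  λ = 4: with am = 4 and gm = 2, the partition is not yet determined (e.g. several partitions of 4 into 2 parts exist). Let N = A − (4)·I. Computing rank(N^1) = 2, rank(N^2) = 0; the number of blocks of size ≥ j is rank(N^{j−1}) − rank(N^j), giving [2, 2]. So we have 2 block(s) of size 2 → block sizes [2, 2]

Assembling the blocks gives a Jordan form
J =
  [4, 1, 0, 0]
  [0, 4, 0, 0]
  [0, 0, 4, 1]
  [0, 0, 0, 4]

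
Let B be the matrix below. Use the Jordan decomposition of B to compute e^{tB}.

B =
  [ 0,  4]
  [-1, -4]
e^{tB} =
  [2*t*exp(-2*t) + exp(-2*t), 4*t*exp(-2*t)]
  [-t*exp(-2*t), -2*t*exp(-2*t) + exp(-2*t)]

Strategy: write B = P · J · P⁻¹ where J is a Jordan canonical form, so e^{tB} = P · e^{tJ} · P⁻¹, and e^{tJ} can be computed block-by-block.

B has Jordan form
J =
  [-2,  1]
  [ 0, -2]
(up to reordering of blocks).

Per-block formulas:
  For a 2×2 Jordan block J_2(-2): exp(t · J_2(-2)) = e^(-2t)·(I + t·N), where N is the 2×2 nilpotent shift.

After assembling e^{tJ} and conjugating by P, we get:

e^{tB} =
  [2*t*exp(-2*t) + exp(-2*t), 4*t*exp(-2*t)]
  [-t*exp(-2*t), -2*t*exp(-2*t) + exp(-2*t)]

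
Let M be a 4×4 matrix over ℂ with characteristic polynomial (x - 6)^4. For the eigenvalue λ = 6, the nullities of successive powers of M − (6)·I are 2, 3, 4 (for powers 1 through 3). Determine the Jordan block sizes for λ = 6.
Block sizes for λ = 6: [3, 1]

From the dimensions of kernels of powers, the number of Jordan blocks of size at least j is d_j − d_{j−1} where d_j = dim ker(N^j) (with d_0 = 0). Computing the differences gives [2, 1, 1].
The number of blocks of size exactly k is (#blocks of size ≥ k) − (#blocks of size ≥ k + 1), so the partition is: 1 block(s) of size 1, 1 block(s) of size 3.
In nonincreasing order the block sizes are [3, 1].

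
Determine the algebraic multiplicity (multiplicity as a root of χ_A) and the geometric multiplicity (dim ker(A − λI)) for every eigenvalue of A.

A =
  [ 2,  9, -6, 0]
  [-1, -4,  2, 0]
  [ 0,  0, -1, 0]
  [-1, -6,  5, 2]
λ = -1: alg = 3, geom = 2; λ = 2: alg = 1, geom = 1

Step 1 — factor the characteristic polynomial to read off the algebraic multiplicities:
  χ_A(x) = (x - 2)*(x + 1)^3

Step 2 — compute geometric multiplicities via the rank-nullity identity g(λ) = n − rank(A − λI):
  rank(A − (-1)·I) = 2, so dim ker(A − (-1)·I) = n − 2 = 2
  rank(A − (2)·I) = 3, so dim ker(A − (2)·I) = n − 3 = 1

Summary:
  λ = -1: algebraic multiplicity = 3, geometric multiplicity = 2
  λ = 2: algebraic multiplicity = 1, geometric multiplicity = 1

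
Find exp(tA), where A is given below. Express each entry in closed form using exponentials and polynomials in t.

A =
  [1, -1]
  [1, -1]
e^{tA} =
  [t + 1, -t]
  [t, 1 - t]

Strategy: write A = P · J · P⁻¹ where J is a Jordan canonical form, so e^{tA} = P · e^{tJ} · P⁻¹, and e^{tJ} can be computed block-by-block.

A has Jordan form
J =
  [0, 1]
  [0, 0]
(up to reordering of blocks).

Per-block formulas:
  For a 2×2 Jordan block J_2(0): exp(t · J_2(0)) = e^(0t)·(I + t·N), where N is the 2×2 nilpotent shift.

After assembling e^{tJ} and conjugating by P, we get:

e^{tA} =
  [t + 1, -t]
  [t, 1 - t]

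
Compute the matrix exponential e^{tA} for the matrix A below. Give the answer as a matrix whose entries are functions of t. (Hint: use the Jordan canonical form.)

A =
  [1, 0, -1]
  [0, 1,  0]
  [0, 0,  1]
e^{tA} =
  [exp(t), 0, -t*exp(t)]
  [0, exp(t), 0]
  [0, 0, exp(t)]

Strategy: write A = P · J · P⁻¹ where J is a Jordan canonical form, so e^{tA} = P · e^{tJ} · P⁻¹, and e^{tJ} can be computed block-by-block.

A has Jordan form
J =
  [1, 1, 0]
  [0, 1, 0]
  [0, 0, 1]
(up to reordering of blocks).

Per-block formulas:
  For a 2×2 Jordan block J_2(1): exp(t · J_2(1)) = e^(1t)·(I + t·N), where N is the 2×2 nilpotent shift.
  For a 1×1 block at λ = 1: exp(t · [1]) = [e^(1t)].

After assembling e^{tJ} and conjugating by P, we get:

e^{tA} =
  [exp(t), 0, -t*exp(t)]
  [0, exp(t), 0]
  [0, 0, exp(t)]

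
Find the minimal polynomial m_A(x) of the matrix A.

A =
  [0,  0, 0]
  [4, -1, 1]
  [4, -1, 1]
x^2

The characteristic polynomial is χ_A(x) = x^3, so the eigenvalues are known. The minimal polynomial is
  m_A(x) = Π_λ (x − λ)^{k_λ}
where k_λ is the size of the *largest* Jordan block for λ (equivalently, the smallest k with (A − λI)^k v = 0 for every generalised eigenvector v of λ).

  λ = 0: largest Jordan block has size 2, contributing (x − 0)^2

So m_A(x) = x^2 = x^2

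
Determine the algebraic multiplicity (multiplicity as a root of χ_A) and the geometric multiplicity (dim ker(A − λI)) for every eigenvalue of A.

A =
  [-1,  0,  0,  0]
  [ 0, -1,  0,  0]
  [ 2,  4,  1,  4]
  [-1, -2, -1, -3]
λ = -1: alg = 4, geom = 3

Step 1 — factor the characteristic polynomial to read off the algebraic multiplicities:
  χ_A(x) = (x + 1)^4

Step 2 — compute geometric multiplicities via the rank-nullity identity g(λ) = n − rank(A − λI):
  rank(A − (-1)·I) = 1, so dim ker(A − (-1)·I) = n − 1 = 3

Summary:
  λ = -1: algebraic multiplicity = 4, geometric multiplicity = 3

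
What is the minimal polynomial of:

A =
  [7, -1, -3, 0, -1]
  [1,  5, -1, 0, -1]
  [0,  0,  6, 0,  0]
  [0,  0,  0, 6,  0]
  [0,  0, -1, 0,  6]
x^3 - 18*x^2 + 108*x - 216

The characteristic polynomial is χ_A(x) = (x - 6)^5, so the eigenvalues are known. The minimal polynomial is
  m_A(x) = Π_λ (x − λ)^{k_λ}
where k_λ is the size of the *largest* Jordan block for λ (equivalently, the smallest k with (A − λI)^k v = 0 for every generalised eigenvector v of λ).

  λ = 6: largest Jordan block has size 3, contributing (x − 6)^3

So m_A(x) = (x - 6)^3 = x^3 - 18*x^2 + 108*x - 216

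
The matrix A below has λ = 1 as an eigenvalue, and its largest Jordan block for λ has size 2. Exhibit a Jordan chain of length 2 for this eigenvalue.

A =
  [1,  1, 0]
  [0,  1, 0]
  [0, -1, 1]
A Jordan chain for λ = 1 of length 2:
v_1 = (1, 0, -1)ᵀ
v_2 = (0, 1, 0)ᵀ

Let N = A − (1)·I. We want v_2 with N^2 v_2 = 0 but N^1 v_2 ≠ 0; then v_{j-1} := N · v_j for j = 2, …, 2.

Pick v_2 = (0, 1, 0)ᵀ.
Then v_1 = N · v_2 = (1, 0, -1)ᵀ.

Sanity check: (A − (1)·I) v_1 = (0, 0, 0)ᵀ = 0. ✓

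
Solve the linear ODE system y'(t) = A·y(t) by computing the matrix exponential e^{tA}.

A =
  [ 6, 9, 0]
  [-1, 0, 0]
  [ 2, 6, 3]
e^{tA} =
  [3*t*exp(3*t) + exp(3*t), 9*t*exp(3*t), 0]
  [-t*exp(3*t), -3*t*exp(3*t) + exp(3*t), 0]
  [2*t*exp(3*t), 6*t*exp(3*t), exp(3*t)]

Strategy: write A = P · J · P⁻¹ where J is a Jordan canonical form, so e^{tA} = P · e^{tJ} · P⁻¹, and e^{tJ} can be computed block-by-block.

A has Jordan form
J =
  [3, 1, 0]
  [0, 3, 0]
  [0, 0, 3]
(up to reordering of blocks).

Per-block formulas:
  For a 1×1 block at λ = 3: exp(t · [3]) = [e^(3t)].
  For a 2×2 Jordan block J_2(3): exp(t · J_2(3)) = e^(3t)·(I + t·N), where N is the 2×2 nilpotent shift.

After assembling e^{tJ} and conjugating by P, we get:

e^{tA} =
  [3*t*exp(3*t) + exp(3*t), 9*t*exp(3*t), 0]
  [-t*exp(3*t), -3*t*exp(3*t) + exp(3*t), 0]
  [2*t*exp(3*t), 6*t*exp(3*t), exp(3*t)]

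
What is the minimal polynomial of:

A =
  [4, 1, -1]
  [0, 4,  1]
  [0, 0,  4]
x^3 - 12*x^2 + 48*x - 64

The characteristic polynomial is χ_A(x) = (x - 4)^3, so the eigenvalues are known. The minimal polynomial is
  m_A(x) = Π_λ (x − λ)^{k_λ}
where k_λ is the size of the *largest* Jordan block for λ (equivalently, the smallest k with (A − λI)^k v = 0 for every generalised eigenvector v of λ).

  λ = 4: largest Jordan block has size 3, contributing (x − 4)^3

So m_A(x) = (x - 4)^3 = x^3 - 12*x^2 + 48*x - 64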